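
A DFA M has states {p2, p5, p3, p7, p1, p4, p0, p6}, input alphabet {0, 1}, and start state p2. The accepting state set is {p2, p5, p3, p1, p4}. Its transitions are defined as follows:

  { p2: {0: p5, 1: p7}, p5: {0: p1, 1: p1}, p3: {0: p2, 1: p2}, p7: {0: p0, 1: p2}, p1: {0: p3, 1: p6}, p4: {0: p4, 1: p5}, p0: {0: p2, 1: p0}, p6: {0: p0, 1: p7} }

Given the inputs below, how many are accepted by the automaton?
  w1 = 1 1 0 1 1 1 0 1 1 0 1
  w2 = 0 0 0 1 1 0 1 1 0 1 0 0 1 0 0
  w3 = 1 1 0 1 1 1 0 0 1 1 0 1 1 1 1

2

w1:
  start at p2
  read '1': p2 → p7
  read '1': p7 → p2
  read '0': p2 → p5
  read '1': p5 → p1
  read '1': p1 → p6
  read '1': p6 → p7
  read '0': p7 → p0
  read '1': p0 → p0
  read '1': p0 → p0
  read '0': p0 → p2
  read '1': p2 → p7
  end p7, rejected
w2:
  start at p2
  read '0': p2 → p5
  read '0': p5 → p1
  read '0': p1 → p3
  read '1': p3 → p2
  read '1': p2 → p7
  read '0': p7 → p0
  read '1': p0 → p0
  read '1': p0 → p0
  read '0': p0 → p2
  read '1': p2 → p7
  read '0': p7 → p0
  read '0': p0 → p2
  read '1': p2 → p7
  read '0': p7 → p0
  read '0': p0 → p2
  end p2, accepted
w3:
  start at p2
  read '1': p2 → p7
  read '1': p7 → p2
  read '0': p2 → p5
  read '1': p5 → p1
  read '1': p1 → p6
  read '1': p6 → p7
  read '0': p7 → p0
  read '0': p0 → p2
  read '1': p2 → p7
  read '1': p7 → p2
  read '0': p2 → p5
  read '1': p5 → p1
  read '1': p1 → p6
  read '1': p6 → p7
  read '1': p7 → p2
  end p2, accepted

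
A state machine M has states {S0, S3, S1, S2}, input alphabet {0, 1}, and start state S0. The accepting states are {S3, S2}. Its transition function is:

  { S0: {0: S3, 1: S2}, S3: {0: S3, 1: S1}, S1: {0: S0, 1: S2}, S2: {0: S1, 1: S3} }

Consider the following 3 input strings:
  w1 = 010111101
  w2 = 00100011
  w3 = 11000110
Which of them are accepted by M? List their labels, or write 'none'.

w1, w2

w1:
  start at S0
  read '0': S0 → S3
  read '1': S3 → S1
  read '0': S1 → S0
  read '1': S0 → S2
  read '1': S2 → S3
  read '1': S3 → S1
  read '1': S1 → S2
  read '0': S2 → S1
  read '1': S1 → S2
  end S2, accepted
w2:
  start at S0
  read '0': S0 → S3
  read '0': S3 → S3
  read '1': S3 → S1
  read '0': S1 → S0
  read '0': S0 → S3
  read '0': S3 → S3
  read '1': S3 → S1
  read '1': S1 → S2
  end S2, accepted
w3:
  start at S0
  read '1': S0 → S2
  read '1': S2 → S3
  read '0': S3 → S3
  read '0': S3 → S3
  read '0': S3 → S3
  read '1': S3 → S1
  read '1': S1 → S2
  read '0': S2 → S1
  end S1, rejected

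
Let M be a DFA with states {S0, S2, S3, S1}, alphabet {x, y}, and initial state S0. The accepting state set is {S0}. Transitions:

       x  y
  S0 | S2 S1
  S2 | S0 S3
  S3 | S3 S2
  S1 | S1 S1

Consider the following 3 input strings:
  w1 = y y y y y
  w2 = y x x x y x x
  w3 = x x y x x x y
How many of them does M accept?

w1: Trace: S0 -y-> S1 -y-> S1 -y-> S1 -y-> S1 -y-> S1  → end S1, rejected
w2: Trace: S0 -y-> S1 -x-> S1 -x-> S1 -x-> S1 -y-> S1 -x-> S1 -x-> S1  → end S1, rejected
w3: Trace: S0 -x-> S2 -x-> S0 -y-> S1 -x-> S1 -x-> S1 -x-> S1 -y-> S1  → end S1, rejected

0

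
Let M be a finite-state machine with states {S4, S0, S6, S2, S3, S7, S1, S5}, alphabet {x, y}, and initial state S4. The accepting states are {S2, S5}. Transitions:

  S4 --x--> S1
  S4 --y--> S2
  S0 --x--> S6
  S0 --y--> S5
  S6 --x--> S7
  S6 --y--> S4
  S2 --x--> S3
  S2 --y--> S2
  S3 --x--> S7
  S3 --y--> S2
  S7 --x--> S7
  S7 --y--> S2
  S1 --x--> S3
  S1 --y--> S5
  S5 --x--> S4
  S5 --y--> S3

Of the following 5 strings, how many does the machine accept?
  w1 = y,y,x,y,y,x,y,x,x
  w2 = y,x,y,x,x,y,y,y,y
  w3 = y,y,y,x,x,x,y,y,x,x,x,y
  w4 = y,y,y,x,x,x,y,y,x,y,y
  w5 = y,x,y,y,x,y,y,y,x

w1: S4 → S2 → S2 → S3 → S2 → S2 → S3 → S2 → S3 → S7  → end S7, rejected
w2: S4 → S2 → S3 → S2 → S3 → S7 → S2 → S2 → S2 → S2  → end S2, accepted
w3: S4 → S2 → S2 → S2 → S3 → S7 → S7 → S2 → S2 → S3 → S7 → S7 → S2  → end S2, accepted
w4: S4 → S2 → S2 → S2 → S3 → S7 → S7 → S2 → S2 → S3 → S2 → S2  → end S2, accepted
w5: S4 → S2 → S3 → S2 → S2 → S3 → S2 → S2 → S2 → S3  → end S3, rejected

3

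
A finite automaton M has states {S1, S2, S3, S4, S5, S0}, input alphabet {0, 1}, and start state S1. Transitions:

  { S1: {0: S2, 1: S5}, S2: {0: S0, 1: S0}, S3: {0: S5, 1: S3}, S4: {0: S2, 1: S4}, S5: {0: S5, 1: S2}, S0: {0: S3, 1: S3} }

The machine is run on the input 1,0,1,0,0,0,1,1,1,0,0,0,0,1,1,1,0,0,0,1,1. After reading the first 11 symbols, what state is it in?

Trace: S1 -1-> S5 -0-> S5 -1-> S2 -0-> S0 -0-> S3 -0-> S5 -1-> S2 -1-> S0 -1-> S3 -0-> S5 -0-> S5
After 11 symbols: S5.

S5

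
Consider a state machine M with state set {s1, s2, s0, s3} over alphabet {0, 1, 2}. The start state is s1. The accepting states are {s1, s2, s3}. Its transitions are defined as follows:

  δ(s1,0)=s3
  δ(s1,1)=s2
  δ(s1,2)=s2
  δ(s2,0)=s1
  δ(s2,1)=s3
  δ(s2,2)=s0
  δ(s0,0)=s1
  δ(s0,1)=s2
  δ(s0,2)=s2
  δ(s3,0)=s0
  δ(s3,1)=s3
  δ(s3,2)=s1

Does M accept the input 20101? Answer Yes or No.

Yes

Trace: s1 -2-> s2 -0-> s1 -1-> s2 -0-> s1 -1-> s2
End state s2 is accepting.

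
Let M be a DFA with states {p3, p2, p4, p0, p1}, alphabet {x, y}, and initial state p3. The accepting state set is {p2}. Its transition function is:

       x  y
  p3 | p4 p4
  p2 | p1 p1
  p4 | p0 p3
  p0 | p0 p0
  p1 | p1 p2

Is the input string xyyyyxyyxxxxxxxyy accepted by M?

No

start at p3
read 'x': p3 → p4
read 'y': p4 → p3
read 'y': p3 → p4
read 'y': p4 → p3
read 'y': p3 → p4
read 'x': p4 → p0
read 'y': p0 → p0
read 'y': p0 → p0
read 'x': p0 → p0
read 'x': p0 → p0
read 'x': p0 → p0
read 'x': p0 → p0
read 'x': p0 → p0
read 'x': p0 → p0
read 'x': p0 → p0
read 'y': p0 → p0
read 'y': p0 → p0
End state p0 is not accepting.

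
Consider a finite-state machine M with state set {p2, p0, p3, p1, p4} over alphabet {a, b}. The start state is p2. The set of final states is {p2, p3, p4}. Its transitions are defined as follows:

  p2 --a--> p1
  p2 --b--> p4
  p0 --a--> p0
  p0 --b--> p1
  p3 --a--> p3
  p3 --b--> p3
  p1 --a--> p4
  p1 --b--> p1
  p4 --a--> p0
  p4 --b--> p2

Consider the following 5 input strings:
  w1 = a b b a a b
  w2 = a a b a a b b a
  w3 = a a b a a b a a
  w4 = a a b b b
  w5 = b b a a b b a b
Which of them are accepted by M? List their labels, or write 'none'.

w3, w4

w1:
  start at p2
  read 'a': p2 → p1
  read 'b': p1 → p1
  read 'b': p1 → p1
  read 'a': p1 → p4
  read 'a': p4 → p0
  read 'b': p0 → p1
  end p1, rejected
w2:
  start at p2
  read 'a': p2 → p1
  read 'a': p1 → p4
  read 'b': p4 → p2
  read 'a': p2 → p1
  read 'a': p1 → p4
  read 'b': p4 → p2
  read 'b': p2 → p4
  read 'a': p4 → p0
  end p0, rejected
w3:
  start at p2
  read 'a': p2 → p1
  read 'a': p1 → p4
  read 'b': p4 → p2
  read 'a': p2 → p1
  read 'a': p1 → p4
  read 'b': p4 → p2
  read 'a': p2 → p1
  read 'a': p1 → p4
  end p4, accepted
w4:
  start at p2
  read 'a': p2 → p1
  read 'a': p1 → p4
  read 'b': p4 → p2
  read 'b': p2 → p4
  read 'b': p4 → p2
  end p2, accepted
w5:
  start at p2
  read 'b': p2 → p4
  read 'b': p4 → p2
  read 'a': p2 → p1
  read 'a': p1 → p4
  read 'b': p4 → p2
  read 'b': p2 → p4
  read 'a': p4 → p0
  read 'b': p0 → p1
  end p1, rejected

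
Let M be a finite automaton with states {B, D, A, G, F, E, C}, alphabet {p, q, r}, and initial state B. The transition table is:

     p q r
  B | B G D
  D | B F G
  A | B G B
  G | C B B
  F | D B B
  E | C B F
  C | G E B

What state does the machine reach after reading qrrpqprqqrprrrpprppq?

Trace: B -q-> G -r-> B -r-> D -p-> B -q-> G -p-> C -r-> B -q-> G -q-> B -r-> D -p-> B -r-> D -r-> G -r-> B -p-> B -p-> B -r-> D -p-> B -p-> B -q-> G

G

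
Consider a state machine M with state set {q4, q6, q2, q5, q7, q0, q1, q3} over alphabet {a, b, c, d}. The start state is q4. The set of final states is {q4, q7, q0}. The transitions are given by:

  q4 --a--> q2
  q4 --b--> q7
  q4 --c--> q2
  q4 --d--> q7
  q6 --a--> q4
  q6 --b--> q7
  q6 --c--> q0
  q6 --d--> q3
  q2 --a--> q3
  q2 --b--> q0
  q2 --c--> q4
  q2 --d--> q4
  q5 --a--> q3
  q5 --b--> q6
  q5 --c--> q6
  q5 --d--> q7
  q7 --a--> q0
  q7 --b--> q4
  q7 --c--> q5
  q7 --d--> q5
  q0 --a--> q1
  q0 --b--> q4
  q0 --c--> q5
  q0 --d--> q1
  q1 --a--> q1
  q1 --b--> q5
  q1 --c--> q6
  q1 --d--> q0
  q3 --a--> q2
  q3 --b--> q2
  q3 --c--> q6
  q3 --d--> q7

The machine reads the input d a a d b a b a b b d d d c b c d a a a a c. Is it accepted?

No

q4 → q7 → q0 → q1 → q0 → q4 → q2 → q0 → q1 → q5 → q6 → q3 → q7 → q5 → q6 → q7 → q5 → q7 → q0 → q1 → q1 → q1 → q6
End state q6 is not accepting.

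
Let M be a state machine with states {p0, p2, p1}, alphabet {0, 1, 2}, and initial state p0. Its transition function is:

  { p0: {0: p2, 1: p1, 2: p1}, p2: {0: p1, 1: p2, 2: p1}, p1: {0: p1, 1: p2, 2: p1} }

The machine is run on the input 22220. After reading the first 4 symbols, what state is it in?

p1

Trace: p0 -2-> p1 -2-> p1 -2-> p1 -2-> p1
After 4 symbols: p1.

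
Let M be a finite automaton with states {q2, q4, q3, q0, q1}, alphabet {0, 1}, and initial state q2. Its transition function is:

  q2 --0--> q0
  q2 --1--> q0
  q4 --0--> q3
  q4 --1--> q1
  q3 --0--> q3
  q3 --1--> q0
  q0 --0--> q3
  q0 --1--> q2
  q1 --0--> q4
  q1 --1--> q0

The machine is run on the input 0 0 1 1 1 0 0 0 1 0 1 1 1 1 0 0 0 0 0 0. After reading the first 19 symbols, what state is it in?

q3

Trace: q2 -0-> q0 -0-> q3 -1-> q0 -1-> q2 -1-> q0 -0-> q3 -0-> q3 -0-> q3 -1-> q0 -0-> q3 -1-> q0 -1-> q2 -1-> q0 -1-> q2 -0-> q0 -0-> q3 -0-> q3 -0-> q3 -0-> q3
After 19 symbols: q3.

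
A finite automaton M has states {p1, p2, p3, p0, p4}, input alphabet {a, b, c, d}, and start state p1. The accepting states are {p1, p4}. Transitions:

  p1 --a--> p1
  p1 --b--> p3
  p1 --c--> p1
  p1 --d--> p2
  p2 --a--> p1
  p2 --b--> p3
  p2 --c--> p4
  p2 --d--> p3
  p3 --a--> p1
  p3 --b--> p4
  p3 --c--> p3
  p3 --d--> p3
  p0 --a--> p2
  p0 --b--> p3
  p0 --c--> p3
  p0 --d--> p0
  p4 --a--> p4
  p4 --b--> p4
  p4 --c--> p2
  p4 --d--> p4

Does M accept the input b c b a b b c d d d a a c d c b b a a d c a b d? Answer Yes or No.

start at p1
read 'b': p1 → p3
read 'c': p3 → p3
read 'b': p3 → p4
read 'a': p4 → p4
read 'b': p4 → p4
read 'b': p4 → p4
read 'c': p4 → p2
read 'd': p2 → p3
read 'd': p3 → p3
read 'd': p3 → p3
read 'a': p3 → p1
read 'a': p1 → p1
read 'c': p1 → p1
read 'd': p1 → p2
read 'c': p2 → p4
read 'b': p4 → p4
read 'b': p4 → p4
read 'a': p4 → p4
read 'a': p4 → p4
read 'd': p4 → p4
read 'c': p4 → p2
read 'a': p2 → p1
read 'b': p1 → p3
read 'd': p3 → p3
End state p3 is not accepting.

No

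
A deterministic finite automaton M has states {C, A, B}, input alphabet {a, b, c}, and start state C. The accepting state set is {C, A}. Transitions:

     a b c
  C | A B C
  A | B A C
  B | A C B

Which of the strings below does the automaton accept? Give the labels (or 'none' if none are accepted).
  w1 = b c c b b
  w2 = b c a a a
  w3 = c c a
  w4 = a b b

w2, w3, w4

w1: Trace: C -b-> B -c-> B -c-> B -b-> C -b-> B  → end B, rejected
w2: Trace: C -b-> B -c-> B -a-> A -a-> B -a-> A  → end A, accepted
w3: Trace: C -c-> C -c-> C -a-> A  → end A, accepted
w4: Trace: C -a-> A -b-> A -b-> A  → end A, accepted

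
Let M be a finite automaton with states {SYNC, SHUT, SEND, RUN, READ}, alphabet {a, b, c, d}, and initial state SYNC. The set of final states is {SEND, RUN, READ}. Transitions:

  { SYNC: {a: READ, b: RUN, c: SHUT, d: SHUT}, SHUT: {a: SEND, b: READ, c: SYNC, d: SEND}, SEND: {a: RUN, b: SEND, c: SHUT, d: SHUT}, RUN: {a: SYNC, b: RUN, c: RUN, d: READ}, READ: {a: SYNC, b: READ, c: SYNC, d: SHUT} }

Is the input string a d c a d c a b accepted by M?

SYNC → READ → SHUT → SYNC → READ → SHUT → SYNC → READ → READ
End state READ is accepting.

Yes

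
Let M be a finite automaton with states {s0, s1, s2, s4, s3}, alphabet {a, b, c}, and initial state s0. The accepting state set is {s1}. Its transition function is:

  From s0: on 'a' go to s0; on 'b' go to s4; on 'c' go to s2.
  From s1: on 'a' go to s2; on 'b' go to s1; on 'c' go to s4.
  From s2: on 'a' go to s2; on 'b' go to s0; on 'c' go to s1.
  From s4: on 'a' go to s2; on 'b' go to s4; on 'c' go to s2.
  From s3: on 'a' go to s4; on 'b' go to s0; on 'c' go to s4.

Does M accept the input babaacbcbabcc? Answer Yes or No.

start at s0
read 'b': s0 → s4
read 'a': s4 → s2
read 'b': s2 → s0
read 'a': s0 → s0
read 'a': s0 → s0
read 'c': s0 → s2
read 'b': s2 → s0
read 'c': s0 → s2
read 'b': s2 → s0
read 'a': s0 → s0
read 'b': s0 → s4
read 'c': s4 → s2
read 'c': s2 → s1
End state s1 is accepting.

Yes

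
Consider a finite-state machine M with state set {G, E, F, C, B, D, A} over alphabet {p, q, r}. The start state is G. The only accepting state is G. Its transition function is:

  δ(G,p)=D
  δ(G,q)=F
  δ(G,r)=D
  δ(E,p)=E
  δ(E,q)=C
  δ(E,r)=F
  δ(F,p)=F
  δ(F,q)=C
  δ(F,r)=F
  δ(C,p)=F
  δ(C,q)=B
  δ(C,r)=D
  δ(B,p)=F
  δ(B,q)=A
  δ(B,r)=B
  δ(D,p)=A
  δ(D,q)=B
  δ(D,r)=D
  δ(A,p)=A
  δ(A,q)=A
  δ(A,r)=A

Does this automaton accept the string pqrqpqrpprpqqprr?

Trace: G -p-> D -q-> B -r-> B -q-> A -p-> A -q-> A -r-> A -p-> A -p-> A -r-> A -p-> A -q-> A -q-> A -p-> A -r-> A -r-> A
End state A is not accepting.

No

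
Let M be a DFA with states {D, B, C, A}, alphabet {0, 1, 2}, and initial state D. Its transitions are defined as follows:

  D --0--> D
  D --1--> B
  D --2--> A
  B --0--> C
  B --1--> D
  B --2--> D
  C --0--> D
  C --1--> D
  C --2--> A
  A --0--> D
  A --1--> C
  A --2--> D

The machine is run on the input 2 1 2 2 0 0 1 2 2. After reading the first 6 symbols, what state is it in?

D

Trace: D -2-> A -1-> C -2-> A -2-> D -0-> D -0-> D
After 6 symbols: D.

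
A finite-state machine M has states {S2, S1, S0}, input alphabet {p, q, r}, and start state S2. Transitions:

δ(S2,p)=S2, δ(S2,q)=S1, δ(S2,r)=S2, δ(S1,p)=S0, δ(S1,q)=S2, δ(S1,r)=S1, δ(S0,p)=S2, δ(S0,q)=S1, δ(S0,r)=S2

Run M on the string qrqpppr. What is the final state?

start at S2
read 'q': S2 → S1
read 'r': S1 → S1
read 'q': S1 → S2
read 'p': S2 → S2
read 'p': S2 → S2
read 'p': S2 → S2
read 'r': S2 → S2

S2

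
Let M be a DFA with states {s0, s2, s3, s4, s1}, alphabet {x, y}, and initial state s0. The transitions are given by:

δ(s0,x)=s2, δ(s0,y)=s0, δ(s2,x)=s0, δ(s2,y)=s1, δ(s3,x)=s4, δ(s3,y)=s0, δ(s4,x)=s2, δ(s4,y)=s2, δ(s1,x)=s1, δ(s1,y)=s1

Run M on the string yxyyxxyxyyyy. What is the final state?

s1

Trace: s0 -y-> s0 -x-> s2 -y-> s1 -y-> s1 -x-> s1 -x-> s1 -y-> s1 -x-> s1 -y-> s1 -y-> s1 -y-> s1 -y-> s1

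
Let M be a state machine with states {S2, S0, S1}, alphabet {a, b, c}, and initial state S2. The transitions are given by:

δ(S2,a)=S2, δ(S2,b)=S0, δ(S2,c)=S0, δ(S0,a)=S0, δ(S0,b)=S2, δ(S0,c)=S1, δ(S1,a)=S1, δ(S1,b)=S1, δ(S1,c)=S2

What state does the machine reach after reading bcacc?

S0

S2 → S0 → S1 → S1 → S2 → S0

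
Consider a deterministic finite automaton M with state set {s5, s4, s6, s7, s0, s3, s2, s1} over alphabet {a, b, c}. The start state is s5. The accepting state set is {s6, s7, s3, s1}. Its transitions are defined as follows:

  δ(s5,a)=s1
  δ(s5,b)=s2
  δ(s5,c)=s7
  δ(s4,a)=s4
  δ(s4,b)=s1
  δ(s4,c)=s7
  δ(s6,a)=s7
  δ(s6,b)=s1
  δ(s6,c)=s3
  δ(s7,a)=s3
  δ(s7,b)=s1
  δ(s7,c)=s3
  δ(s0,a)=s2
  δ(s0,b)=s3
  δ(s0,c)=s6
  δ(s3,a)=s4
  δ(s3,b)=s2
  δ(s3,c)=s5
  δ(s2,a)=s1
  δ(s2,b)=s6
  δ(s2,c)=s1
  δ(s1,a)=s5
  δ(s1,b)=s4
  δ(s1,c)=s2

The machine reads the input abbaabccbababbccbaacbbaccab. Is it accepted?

Yes

Trace: s5 -a-> s1 -b-> s4 -b-> s1 -a-> s5 -a-> s1 -b-> s4 -c-> s7 -c-> s3 -b-> s2 -a-> s1 -b-> s4 -a-> s4 -b-> s1 -b-> s4 -c-> s7 -c-> s3 -b-> s2 -a-> s1 -a-> s5 -c-> s7 -b-> s1 -b-> s4 -a-> s4 -c-> s7 -c-> s3 -a-> s4 -b-> s1
End state s1 is accepting.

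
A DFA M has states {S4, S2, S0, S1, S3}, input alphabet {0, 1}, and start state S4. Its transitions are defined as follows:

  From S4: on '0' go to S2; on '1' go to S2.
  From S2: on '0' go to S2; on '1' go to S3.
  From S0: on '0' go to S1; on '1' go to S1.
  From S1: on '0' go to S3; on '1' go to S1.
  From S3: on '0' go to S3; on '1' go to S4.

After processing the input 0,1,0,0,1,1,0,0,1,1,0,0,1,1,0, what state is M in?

Trace: S4 -0-> S2 -1-> S3 -0-> S3 -0-> S3 -1-> S4 -1-> S2 -0-> S2 -0-> S2 -1-> S3 -1-> S4 -0-> S2 -0-> S2 -1-> S3 -1-> S4 -0-> S2

S2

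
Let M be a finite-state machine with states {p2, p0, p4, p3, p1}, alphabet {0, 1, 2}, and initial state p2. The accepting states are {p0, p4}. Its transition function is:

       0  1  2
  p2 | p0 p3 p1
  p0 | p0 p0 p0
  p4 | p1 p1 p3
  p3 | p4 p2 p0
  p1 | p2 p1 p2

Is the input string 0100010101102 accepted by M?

Trace: p2 -0-> p0 -1-> p0 -0-> p0 -0-> p0 -0-> p0 -1-> p0 -0-> p0 -1-> p0 -0-> p0 -1-> p0 -1-> p0 -0-> p0 -2-> p0
End state p0 is accepting.

Yes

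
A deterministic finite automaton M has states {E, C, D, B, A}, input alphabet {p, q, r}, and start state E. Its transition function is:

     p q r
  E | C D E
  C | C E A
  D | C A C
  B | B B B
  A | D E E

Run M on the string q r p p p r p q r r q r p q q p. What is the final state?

C

start at E
read 'q': E → D
read 'r': D → C
read 'p': C → C
read 'p': C → C
read 'p': C → C
read 'r': C → A
read 'p': A → D
read 'q': D → A
read 'r': A → E
read 'r': E → E
read 'q': E → D
read 'r': D → C
read 'p': C → C
read 'q': C → E
read 'q': E → D
read 'p': D → C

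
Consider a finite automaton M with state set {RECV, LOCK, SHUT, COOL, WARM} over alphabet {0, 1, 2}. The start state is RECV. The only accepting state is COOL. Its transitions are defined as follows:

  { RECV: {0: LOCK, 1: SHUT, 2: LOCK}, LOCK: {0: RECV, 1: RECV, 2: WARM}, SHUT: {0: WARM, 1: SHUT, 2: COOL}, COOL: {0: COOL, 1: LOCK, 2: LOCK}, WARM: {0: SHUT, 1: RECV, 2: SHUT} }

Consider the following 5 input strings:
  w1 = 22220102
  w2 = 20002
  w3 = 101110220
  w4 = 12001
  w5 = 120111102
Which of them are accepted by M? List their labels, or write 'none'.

w1:
  start at RECV
  read '2': RECV → LOCK
  read '2': LOCK → WARM
  read '2': WARM → SHUT
  read '2': SHUT → COOL
  read '0': COOL → COOL
  read '1': COOL → LOCK
  read '0': LOCK → RECV
  read '2': RECV → LOCK
  end LOCK, rejected
w2:
  start at RECV
  read '2': RECV → LOCK
  read '0': LOCK → RECV
  read '0': RECV → LOCK
  read '0': LOCK → RECV
  read '2': RECV → LOCK
  end LOCK, rejected
w3:
  start at RECV
  read '1': RECV → SHUT
  read '0': SHUT → WARM
  read '1': WARM → RECV
  read '1': RECV → SHUT
  read '1': SHUT → SHUT
  read '0': SHUT → WARM
  read '2': WARM → SHUT
  read '2': SHUT → COOL
  read '0': COOL → COOL
  end COOL, accepted
w4:
  start at RECV
  read '1': RECV → SHUT
  read '2': SHUT → COOL
  read '0': COOL → COOL
  read '0': COOL → COOL
  read '1': COOL → LOCK
  end LOCK, rejected
w5:
  start at RECV
  read '1': RECV → SHUT
  read '2': SHUT → COOL
  read '0': COOL → COOL
  read '1': COOL → LOCK
  read '1': LOCK → RECV
  read '1': RECV → SHUT
  read '1': SHUT → SHUT
  read '0': SHUT → WARM
  read '2': WARM → SHUT
  end SHUT, rejected

w3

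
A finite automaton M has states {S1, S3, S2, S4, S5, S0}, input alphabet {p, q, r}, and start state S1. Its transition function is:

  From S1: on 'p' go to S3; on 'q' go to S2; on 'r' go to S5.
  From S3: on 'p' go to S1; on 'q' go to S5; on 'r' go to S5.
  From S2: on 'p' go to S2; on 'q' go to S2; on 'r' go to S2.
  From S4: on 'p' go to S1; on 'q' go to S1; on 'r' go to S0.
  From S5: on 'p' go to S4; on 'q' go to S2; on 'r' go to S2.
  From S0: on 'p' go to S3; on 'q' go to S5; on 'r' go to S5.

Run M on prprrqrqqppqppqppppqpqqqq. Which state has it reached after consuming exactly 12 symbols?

start at S1
read 'p': S1 → S3
read 'r': S3 → S5
read 'p': S5 → S4
read 'r': S4 → S0
read 'r': S0 → S5
read 'q': S5 → S2
read 'r': S2 → S2
read 'q': S2 → S2
read 'q': S2 → S2
read 'p': S2 → S2
read 'p': S2 → S2
read 'q': S2 → S2
After 12 symbols: S2.

S2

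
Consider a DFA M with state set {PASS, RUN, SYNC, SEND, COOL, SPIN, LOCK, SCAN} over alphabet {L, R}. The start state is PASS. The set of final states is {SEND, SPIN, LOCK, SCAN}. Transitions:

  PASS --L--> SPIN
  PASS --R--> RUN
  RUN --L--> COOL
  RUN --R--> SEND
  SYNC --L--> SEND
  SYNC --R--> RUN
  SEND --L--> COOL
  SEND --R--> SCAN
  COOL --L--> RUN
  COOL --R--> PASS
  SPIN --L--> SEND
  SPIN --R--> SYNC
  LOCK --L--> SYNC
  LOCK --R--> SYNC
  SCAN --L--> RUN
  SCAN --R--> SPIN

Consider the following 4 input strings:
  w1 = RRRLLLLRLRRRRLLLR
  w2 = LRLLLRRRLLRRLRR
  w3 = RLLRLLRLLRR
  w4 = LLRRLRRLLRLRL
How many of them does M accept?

3

w1: PASS → RUN → SEND → SCAN → RUN → COOL → RUN → COOL → PASS → SPIN → SYNC → RUN → SEND → SCAN → RUN → COOL → RUN → SEND  → end SEND, accepted
w2: PASS → SPIN → SYNC → SEND → COOL → RUN → SEND → SCAN → SPIN → SEND → COOL → PASS → RUN → COOL → PASS → RUN  → end RUN, rejected
w3: PASS → RUN → COOL → RUN → SEND → COOL → RUN → SEND → COOL → RUN → SEND → SCAN  → end SCAN, accepted
w4: PASS → SPIN → SEND → SCAN → SPIN → SEND → SCAN → SPIN → SEND → COOL → PASS → SPIN → SYNC → SEND  → end SEND, accepted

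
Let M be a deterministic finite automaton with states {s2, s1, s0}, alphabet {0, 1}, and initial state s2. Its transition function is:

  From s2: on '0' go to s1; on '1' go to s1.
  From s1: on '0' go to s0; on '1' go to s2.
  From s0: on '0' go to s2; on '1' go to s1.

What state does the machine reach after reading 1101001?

s1

Trace: s2 -1-> s1 -1-> s2 -0-> s1 -1-> s2 -0-> s1 -0-> s0 -1-> s1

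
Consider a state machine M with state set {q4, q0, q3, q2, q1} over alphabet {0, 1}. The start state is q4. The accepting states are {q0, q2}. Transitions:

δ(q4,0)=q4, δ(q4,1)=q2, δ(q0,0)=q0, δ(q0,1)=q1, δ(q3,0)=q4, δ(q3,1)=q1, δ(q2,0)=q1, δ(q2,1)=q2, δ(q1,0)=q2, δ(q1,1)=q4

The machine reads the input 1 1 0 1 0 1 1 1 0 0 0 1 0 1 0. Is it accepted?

No

q4 → q2 → q2 → q1 → q4 → q4 → q2 → q2 → q2 → q1 → q2 → q1 → q4 → q4 → q2 → q1
End state q1 is not accepting.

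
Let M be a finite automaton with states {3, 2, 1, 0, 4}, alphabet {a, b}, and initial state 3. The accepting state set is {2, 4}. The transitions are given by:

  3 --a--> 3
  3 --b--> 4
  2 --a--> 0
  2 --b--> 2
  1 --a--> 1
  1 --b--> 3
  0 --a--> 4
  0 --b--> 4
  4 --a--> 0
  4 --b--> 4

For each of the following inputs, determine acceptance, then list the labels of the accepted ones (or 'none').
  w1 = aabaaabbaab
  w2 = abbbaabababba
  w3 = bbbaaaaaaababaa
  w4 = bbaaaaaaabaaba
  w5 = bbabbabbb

w1, w3, w5

w1: Trace: 3 -a-> 3 -a-> 3 -b-> 4 -a-> 0 -a-> 4 -a-> 0 -b-> 4 -b-> 4 -a-> 0 -a-> 4 -b-> 4  → end 4, accepted
w2: Trace: 3 -a-> 3 -b-> 4 -b-> 4 -b-> 4 -a-> 0 -a-> 4 -b-> 4 -a-> 0 -b-> 4 -a-> 0 -b-> 4 -b-> 4 -a-> 0  → end 0, rejected
w3: Trace: 3 -b-> 4 -b-> 4 -b-> 4 -a-> 0 -a-> 4 -a-> 0 -a-> 4 -a-> 0 -a-> 4 -a-> 0 -b-> 4 -a-> 0 -b-> 4 -a-> 0 -a-> 4  → end 4, accepted
w4: Trace: 3 -b-> 4 -b-> 4 -a-> 0 -a-> 4 -a-> 0 -a-> 4 -a-> 0 -a-> 4 -a-> 0 -b-> 4 -a-> 0 -a-> 4 -b-> 4 -a-> 0  → end 0, rejected
w5: Trace: 3 -b-> 4 -b-> 4 -a-> 0 -b-> 4 -b-> 4 -a-> 0 -b-> 4 -b-> 4 -b-> 4  → end 4, accepted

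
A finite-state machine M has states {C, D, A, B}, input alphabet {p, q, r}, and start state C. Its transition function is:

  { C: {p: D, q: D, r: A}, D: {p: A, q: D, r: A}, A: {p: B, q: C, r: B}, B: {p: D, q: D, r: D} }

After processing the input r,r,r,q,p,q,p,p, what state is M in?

A

Trace: C -r-> A -r-> B -r-> D -q-> D -p-> A -q-> C -p-> D -p-> A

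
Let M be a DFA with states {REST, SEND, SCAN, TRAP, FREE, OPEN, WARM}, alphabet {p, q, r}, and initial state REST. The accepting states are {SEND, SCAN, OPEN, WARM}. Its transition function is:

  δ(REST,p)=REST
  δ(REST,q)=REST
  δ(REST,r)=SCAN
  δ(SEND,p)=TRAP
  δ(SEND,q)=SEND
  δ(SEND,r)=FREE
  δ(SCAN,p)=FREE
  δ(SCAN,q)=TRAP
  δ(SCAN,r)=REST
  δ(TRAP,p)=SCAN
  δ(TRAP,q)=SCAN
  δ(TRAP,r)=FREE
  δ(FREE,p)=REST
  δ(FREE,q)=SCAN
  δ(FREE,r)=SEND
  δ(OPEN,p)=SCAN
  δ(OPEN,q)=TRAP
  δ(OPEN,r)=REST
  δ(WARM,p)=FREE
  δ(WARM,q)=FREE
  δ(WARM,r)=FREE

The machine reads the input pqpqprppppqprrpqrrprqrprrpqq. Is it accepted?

No

Trace: REST -p-> REST -q-> REST -p-> REST -q-> REST -p-> REST -r-> SCAN -p-> FREE -p-> REST -p-> REST -p-> REST -q-> REST -p-> REST -r-> SCAN -r-> REST -p-> REST -q-> REST -r-> SCAN -r-> REST -p-> REST -r-> SCAN -q-> TRAP -r-> FREE -p-> REST -r-> SCAN -r-> REST -p-> REST -q-> REST -q-> REST
End state REST is not accepting.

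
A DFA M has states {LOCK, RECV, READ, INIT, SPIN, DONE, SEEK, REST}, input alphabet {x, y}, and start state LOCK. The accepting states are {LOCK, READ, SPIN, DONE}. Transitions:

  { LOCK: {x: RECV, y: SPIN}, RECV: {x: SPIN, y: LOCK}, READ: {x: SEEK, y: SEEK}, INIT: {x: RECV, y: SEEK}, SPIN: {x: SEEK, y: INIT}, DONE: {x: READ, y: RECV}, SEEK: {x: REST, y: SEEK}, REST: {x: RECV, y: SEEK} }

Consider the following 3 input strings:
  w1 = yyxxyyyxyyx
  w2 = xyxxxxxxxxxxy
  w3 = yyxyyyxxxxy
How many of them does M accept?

0

w1: LOCK → SPIN → INIT → RECV → SPIN → INIT → SEEK → SEEK → REST → SEEK → SEEK → REST  → end REST, rejected
w2: LOCK → RECV → LOCK → RECV → SPIN → SEEK → REST → RECV → SPIN → SEEK → REST → RECV → SPIN → INIT  → end INIT, rejected
w3: LOCK → SPIN → INIT → RECV → LOCK → SPIN → INIT → RECV → SPIN → SEEK → REST → SEEK  → end SEEK, rejected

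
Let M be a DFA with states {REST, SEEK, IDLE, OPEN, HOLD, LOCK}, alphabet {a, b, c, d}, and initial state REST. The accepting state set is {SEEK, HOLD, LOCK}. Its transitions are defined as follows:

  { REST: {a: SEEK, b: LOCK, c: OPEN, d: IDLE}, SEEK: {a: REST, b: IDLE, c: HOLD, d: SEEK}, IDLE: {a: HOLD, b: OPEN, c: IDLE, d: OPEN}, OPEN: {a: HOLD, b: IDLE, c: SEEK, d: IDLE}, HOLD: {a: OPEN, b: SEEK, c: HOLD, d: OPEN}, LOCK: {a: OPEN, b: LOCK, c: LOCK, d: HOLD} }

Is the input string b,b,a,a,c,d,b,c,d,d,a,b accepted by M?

REST → LOCK → LOCK → OPEN → HOLD → HOLD → OPEN → IDLE → IDLE → OPEN → IDLE → HOLD → SEEK
End state SEEK is accepting.

Yes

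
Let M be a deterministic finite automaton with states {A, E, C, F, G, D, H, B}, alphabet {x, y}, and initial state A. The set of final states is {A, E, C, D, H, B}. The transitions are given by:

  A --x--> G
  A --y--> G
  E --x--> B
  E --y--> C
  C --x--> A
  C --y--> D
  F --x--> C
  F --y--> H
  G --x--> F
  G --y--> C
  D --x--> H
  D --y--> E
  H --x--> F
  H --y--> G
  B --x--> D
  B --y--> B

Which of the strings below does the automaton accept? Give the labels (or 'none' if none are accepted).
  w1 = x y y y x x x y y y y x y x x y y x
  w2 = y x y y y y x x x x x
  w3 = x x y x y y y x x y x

w1, w3

w1: Trace: A -x-> G -y-> C -y-> D -y-> E -x-> B -x-> D -x-> H -y-> G -y-> C -y-> D -y-> E -x-> B -y-> B -x-> D -x-> H -y-> G -y-> C -x-> A  → end A, accepted
w2: Trace: A -y-> G -x-> F -y-> H -y-> G -y-> C -y-> D -x-> H -x-> F -x-> C -x-> A -x-> G  → end G, rejected
w3: Trace: A -x-> G -x-> F -y-> H -x-> F -y-> H -y-> G -y-> C -x-> A -x-> G -y-> C -x-> A  → end A, accepted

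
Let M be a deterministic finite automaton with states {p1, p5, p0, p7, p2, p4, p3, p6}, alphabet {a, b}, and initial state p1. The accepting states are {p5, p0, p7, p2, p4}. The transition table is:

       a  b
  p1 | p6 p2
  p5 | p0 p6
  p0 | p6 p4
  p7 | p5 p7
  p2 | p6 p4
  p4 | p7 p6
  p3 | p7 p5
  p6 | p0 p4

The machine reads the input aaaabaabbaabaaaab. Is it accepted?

start at p1
read 'a': p1 → p6
read 'a': p6 → p0
read 'a': p0 → p6
read 'a': p6 → p0
read 'b': p0 → p4
read 'a': p4 → p7
read 'a': p7 → p5
read 'b': p5 → p6
read 'b': p6 → p4
read 'a': p4 → p7
read 'a': p7 → p5
read 'b': p5 → p6
read 'a': p6 → p0
read 'a': p0 → p6
read 'a': p6 → p0
read 'a': p0 → p6
read 'b': p6 → p4
End state p4 is accepting.

Yes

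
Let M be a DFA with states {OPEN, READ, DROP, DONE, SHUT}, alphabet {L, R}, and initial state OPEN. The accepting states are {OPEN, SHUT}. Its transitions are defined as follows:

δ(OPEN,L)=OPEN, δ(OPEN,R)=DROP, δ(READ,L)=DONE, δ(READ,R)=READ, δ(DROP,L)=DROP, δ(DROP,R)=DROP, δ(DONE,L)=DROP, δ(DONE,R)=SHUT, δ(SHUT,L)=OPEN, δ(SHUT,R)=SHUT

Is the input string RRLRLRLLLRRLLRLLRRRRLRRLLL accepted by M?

No

Trace: OPEN -R-> DROP -R-> DROP -L-> DROP -R-> DROP -L-> DROP -R-> DROP -L-> DROP -L-> DROP -L-> DROP -R-> DROP -R-> DROP -L-> DROP -L-> DROP -R-> DROP -L-> DROP -L-> DROP -R-> DROP -R-> DROP -R-> DROP -R-> DROP -L-> DROP -R-> DROP -R-> DROP -L-> DROP -L-> DROP -L-> DROP
End state DROP is not accepting.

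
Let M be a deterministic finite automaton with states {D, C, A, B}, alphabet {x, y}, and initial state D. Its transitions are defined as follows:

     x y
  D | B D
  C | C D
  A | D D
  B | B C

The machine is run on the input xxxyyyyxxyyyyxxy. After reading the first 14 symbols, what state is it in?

Trace: D -x-> B -x-> B -x-> B -y-> C -y-> D -y-> D -y-> D -x-> B -x-> B -y-> C -y-> D -y-> D -y-> D -x-> B
After 14 symbols: B.

B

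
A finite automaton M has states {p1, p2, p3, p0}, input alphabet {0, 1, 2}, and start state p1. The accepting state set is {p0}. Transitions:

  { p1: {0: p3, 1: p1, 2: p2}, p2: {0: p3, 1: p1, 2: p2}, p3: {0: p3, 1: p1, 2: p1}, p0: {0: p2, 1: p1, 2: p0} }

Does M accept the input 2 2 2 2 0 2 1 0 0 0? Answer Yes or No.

Trace: p1 -2-> p2 -2-> p2 -2-> p2 -2-> p2 -0-> p3 -2-> p1 -1-> p1 -0-> p3 -0-> p3 -0-> p3
End state p3 is not accepting.

No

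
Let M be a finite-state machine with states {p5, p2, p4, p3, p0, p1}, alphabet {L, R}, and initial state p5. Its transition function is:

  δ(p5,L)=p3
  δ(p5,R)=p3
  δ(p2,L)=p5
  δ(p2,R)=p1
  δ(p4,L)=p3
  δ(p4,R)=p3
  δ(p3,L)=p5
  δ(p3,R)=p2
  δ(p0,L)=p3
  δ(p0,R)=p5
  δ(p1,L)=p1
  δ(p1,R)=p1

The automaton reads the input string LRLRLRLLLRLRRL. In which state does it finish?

start at p5
read 'L': p5 → p3
read 'R': p3 → p2
read 'L': p2 → p5
read 'R': p5 → p3
read 'L': p3 → p5
read 'R': p5 → p3
read 'L': p3 → p5
read 'L': p5 → p3
read 'L': p3 → p5
read 'R': p5 → p3
read 'L': p3 → p5
read 'R': p5 → p3
read 'R': p3 → p2
read 'L': p2 → p5

p5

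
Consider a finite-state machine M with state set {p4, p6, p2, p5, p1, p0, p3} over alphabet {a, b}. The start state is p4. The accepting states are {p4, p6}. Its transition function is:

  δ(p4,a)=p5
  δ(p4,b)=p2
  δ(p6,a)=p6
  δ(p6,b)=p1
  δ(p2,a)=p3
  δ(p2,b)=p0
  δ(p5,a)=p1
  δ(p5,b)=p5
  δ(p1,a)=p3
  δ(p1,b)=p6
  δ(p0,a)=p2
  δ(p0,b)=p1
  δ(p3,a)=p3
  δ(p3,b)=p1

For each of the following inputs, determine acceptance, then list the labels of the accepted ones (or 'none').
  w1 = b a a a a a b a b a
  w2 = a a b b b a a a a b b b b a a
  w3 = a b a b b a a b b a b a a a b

w1: Trace: p4 -b-> p2 -a-> p3 -a-> p3 -a-> p3 -a-> p3 -a-> p3 -b-> p1 -a-> p3 -b-> p1 -a-> p3  → end p3, rejected
w2: Trace: p4 -a-> p5 -a-> p1 -b-> p6 -b-> p1 -b-> p6 -a-> p6 -a-> p6 -a-> p6 -a-> p6 -b-> p1 -b-> p6 -b-> p1 -b-> p6 -a-> p6 -a-> p6  → end p6, accepted
w3: Trace: p4 -a-> p5 -b-> p5 -a-> p1 -b-> p6 -b-> p1 -a-> p3 -a-> p3 -b-> p1 -b-> p6 -a-> p6 -b-> p1 -a-> p3 -a-> p3 -a-> p3 -b-> p1  → end p1, rejected

w2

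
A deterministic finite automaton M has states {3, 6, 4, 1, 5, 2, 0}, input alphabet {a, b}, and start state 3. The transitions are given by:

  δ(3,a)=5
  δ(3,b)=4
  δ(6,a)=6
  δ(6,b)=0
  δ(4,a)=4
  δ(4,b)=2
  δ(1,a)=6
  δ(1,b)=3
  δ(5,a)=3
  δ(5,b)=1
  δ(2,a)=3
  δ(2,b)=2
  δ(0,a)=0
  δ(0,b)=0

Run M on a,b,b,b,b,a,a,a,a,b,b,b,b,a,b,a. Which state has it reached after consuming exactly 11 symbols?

3

3 → 5 → 1 → 3 → 4 → 2 → 3 → 5 → 3 → 5 → 1 → 3
After 11 symbols: 3.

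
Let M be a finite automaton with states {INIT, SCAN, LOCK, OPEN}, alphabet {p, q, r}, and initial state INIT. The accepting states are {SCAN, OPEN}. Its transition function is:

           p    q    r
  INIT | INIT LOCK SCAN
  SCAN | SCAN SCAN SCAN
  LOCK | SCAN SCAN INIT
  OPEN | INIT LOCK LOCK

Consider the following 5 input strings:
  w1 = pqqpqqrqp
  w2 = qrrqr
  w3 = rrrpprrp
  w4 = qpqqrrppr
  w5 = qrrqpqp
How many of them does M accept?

w1: INIT → INIT → LOCK → SCAN → SCAN → SCAN → SCAN → SCAN → SCAN → SCAN  → end SCAN, accepted
w2: INIT → LOCK → INIT → SCAN → SCAN → SCAN  → end SCAN, accepted
w3: INIT → SCAN → SCAN → SCAN → SCAN → SCAN → SCAN → SCAN → SCAN  → end SCAN, accepted
w4: INIT → LOCK → SCAN → SCAN → SCAN → SCAN → SCAN → SCAN → SCAN → SCAN  → end SCAN, accepted
w5: INIT → LOCK → INIT → SCAN → SCAN → SCAN → SCAN → SCAN  → end SCAN, accepted

5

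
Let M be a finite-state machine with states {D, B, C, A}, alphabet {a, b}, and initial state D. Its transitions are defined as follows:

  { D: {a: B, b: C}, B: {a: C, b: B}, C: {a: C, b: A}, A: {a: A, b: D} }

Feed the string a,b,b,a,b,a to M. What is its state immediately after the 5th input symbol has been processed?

A

start at D
read 'a': D → B
read 'b': B → B
read 'b': B → B
read 'a': B → C
read 'b': C → A
After 5 symbols: A.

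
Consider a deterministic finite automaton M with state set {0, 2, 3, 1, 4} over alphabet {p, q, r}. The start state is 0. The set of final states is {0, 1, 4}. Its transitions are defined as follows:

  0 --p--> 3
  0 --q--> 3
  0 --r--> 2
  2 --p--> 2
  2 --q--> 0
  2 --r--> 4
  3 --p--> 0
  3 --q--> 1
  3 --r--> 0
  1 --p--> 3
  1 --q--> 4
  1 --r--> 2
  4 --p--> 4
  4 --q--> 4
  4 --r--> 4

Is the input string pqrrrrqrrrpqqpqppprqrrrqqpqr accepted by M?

start at 0
read 'p': 0 → 3
read 'q': 3 → 1
read 'r': 1 → 2
read 'r': 2 → 4
read 'r': 4 → 4
read 'r': 4 → 4
read 'q': 4 → 4
read 'r': 4 → 4
read 'r': 4 → 4
read 'r': 4 → 4
read 'p': 4 → 4
read 'q': 4 → 4
read 'q': 4 → 4
read 'p': 4 → 4
read 'q': 4 → 4
read 'p': 4 → 4
read 'p': 4 → 4
read 'p': 4 → 4
read 'r': 4 → 4
read 'q': 4 → 4
read 'r': 4 → 4
read 'r': 4 → 4
read 'r': 4 → 4
read 'q': 4 → 4
read 'q': 4 → 4
read 'p': 4 → 4
read 'q': 4 → 4
read 'r': 4 → 4
End state 4 is accepting.

Yes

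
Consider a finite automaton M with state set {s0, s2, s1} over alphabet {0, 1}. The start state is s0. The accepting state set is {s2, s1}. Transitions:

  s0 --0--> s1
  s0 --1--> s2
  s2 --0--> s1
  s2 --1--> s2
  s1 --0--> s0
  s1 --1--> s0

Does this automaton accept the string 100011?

Yes

s0 → s2 → s1 → s0 → s1 → s0 → s2
End state s2 is accepting.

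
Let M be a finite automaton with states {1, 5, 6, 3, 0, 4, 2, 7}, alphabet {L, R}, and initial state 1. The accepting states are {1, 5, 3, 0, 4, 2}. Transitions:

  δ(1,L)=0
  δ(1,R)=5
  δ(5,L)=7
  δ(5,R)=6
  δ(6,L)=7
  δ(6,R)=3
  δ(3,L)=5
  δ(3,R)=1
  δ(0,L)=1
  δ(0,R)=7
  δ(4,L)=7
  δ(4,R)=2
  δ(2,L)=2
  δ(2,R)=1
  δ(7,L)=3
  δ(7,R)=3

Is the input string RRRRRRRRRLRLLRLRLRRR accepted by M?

Yes

start at 1
read 'R': 1 → 5
read 'R': 5 → 6
read 'R': 6 → 3
read 'R': 3 → 1
read 'R': 1 → 5
read 'R': 5 → 6
read 'R': 6 → 3
read 'R': 3 → 1
read 'R': 1 → 5
read 'L': 5 → 7
read 'R': 7 → 3
read 'L': 3 → 5
read 'L': 5 → 7
read 'R': 7 → 3
read 'L': 3 → 5
read 'R': 5 → 6
read 'L': 6 → 7
read 'R': 7 → 3
read 'R': 3 → 1
read 'R': 1 → 5
End state 5 is accepting.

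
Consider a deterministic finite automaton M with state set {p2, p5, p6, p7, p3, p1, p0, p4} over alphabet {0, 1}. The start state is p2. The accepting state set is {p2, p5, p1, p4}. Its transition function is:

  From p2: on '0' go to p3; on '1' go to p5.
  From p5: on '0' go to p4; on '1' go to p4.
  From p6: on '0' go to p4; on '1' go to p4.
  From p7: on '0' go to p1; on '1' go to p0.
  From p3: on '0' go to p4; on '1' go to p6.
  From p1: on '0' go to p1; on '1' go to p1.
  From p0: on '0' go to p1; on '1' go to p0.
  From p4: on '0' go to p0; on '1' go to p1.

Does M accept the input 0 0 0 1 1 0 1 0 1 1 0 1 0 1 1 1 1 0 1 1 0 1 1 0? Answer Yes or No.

Trace: p2 -0-> p3 -0-> p4 -0-> p0 -1-> p0 -1-> p0 -0-> p1 -1-> p1 -0-> p1 -1-> p1 -1-> p1 -0-> p1 -1-> p1 -0-> p1 -1-> p1 -1-> p1 -1-> p1 -1-> p1 -0-> p1 -1-> p1 -1-> p1 -0-> p1 -1-> p1 -1-> p1 -0-> p1
End state p1 is accepting.

Yes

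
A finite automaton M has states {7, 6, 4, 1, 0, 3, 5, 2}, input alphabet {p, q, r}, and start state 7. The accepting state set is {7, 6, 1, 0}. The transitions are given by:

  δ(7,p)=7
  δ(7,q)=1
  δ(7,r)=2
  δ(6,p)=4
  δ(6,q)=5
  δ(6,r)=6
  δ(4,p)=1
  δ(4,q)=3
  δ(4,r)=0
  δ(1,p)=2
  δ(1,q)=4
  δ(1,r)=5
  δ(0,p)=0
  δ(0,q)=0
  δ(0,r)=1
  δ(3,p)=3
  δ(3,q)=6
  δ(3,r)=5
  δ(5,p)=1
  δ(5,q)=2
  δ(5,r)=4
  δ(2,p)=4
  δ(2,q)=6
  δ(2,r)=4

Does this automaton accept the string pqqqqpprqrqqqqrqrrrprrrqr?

7 → 7 → 1 → 4 → 3 → 6 → 4 → 1 → 5 → 2 → 4 → 3 → 6 → 5 → 2 → 4 → 3 → 5 → 4 → 0 → 0 → 1 → 5 → 4 → 3 → 5
End state 5 is not accepting.

No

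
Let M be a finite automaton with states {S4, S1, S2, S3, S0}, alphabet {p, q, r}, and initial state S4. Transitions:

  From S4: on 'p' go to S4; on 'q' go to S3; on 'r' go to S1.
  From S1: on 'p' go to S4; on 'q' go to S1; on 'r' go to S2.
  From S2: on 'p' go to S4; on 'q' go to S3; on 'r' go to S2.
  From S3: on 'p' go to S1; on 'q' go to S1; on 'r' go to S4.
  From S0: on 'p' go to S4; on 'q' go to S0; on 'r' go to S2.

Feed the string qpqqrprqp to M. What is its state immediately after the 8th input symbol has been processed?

Trace: S4 -q-> S3 -p-> S1 -q-> S1 -q-> S1 -r-> S2 -p-> S4 -r-> S1 -q-> S1
After 8 symbols: S1.

S1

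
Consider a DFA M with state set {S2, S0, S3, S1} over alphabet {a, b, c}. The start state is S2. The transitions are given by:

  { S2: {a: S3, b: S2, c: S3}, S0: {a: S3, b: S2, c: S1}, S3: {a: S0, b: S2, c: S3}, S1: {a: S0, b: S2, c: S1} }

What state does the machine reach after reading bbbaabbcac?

S1

S2 → S2 → S2 → S2 → S3 → S0 → S2 → S2 → S3 → S0 → S1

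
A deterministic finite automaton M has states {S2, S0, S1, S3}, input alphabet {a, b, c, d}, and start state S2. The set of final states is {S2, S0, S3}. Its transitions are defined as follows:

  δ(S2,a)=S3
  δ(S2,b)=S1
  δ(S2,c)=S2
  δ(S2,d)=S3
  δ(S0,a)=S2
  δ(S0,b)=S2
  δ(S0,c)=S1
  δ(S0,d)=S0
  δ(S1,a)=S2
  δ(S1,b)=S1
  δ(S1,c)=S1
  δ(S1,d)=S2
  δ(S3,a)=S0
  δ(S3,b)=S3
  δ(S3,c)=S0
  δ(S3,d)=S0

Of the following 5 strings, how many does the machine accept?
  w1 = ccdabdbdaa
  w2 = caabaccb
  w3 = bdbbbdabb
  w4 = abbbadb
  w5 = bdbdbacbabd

w1:
  start at S2
  read 'c': S2 → S2
  read 'c': S2 → S2
  read 'd': S2 → S3
  read 'a': S3 → S0
  read 'b': S0 → S2
  read 'd': S2 → S3
  read 'b': S3 → S3
  read 'd': S3 → S0
  read 'a': S0 → S2
  read 'a': S2 → S3
  end S3, accepted
w2:
  start at S2
  read 'c': S2 → S2
  read 'a': S2 → S3
  read 'a': S3 → S0
  read 'b': S0 → S2
  read 'a': S2 → S3
  read 'c': S3 → S0
  read 'c': S0 → S1
  read 'b': S1 → S1
  end S1, rejected
w3:
  start at S2
  read 'b': S2 → S1
  read 'd': S1 → S2
  read 'b': S2 → S1
  read 'b': S1 → S1
  read 'b': S1 → S1
  read 'd': S1 → S2
  read 'a': S2 → S3
  read 'b': S3 → S3
  read 'b': S3 → S3
  end S3, accepted
w4:
  start at S2
  read 'a': S2 → S3
  read 'b': S3 → S3
  read 'b': S3 → S3
  read 'b': S3 → S3
  read 'a': S3 → S0
  read 'd': S0 → S0
  read 'b': S0 → S2
  end S2, accepted
w5:
  start at S2
  read 'b': S2 → S1
  read 'd': S1 → S2
  read 'b': S2 → S1
  read 'd': S1 → S2
  read 'b': S2 → S1
  read 'a': S1 → S2
  read 'c': S2 → S2
  read 'b': S2 → S1
  read 'a': S1 → S2
  read 'b': S2 → S1
  read 'd': S1 → S2
  end S2, accepted

4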